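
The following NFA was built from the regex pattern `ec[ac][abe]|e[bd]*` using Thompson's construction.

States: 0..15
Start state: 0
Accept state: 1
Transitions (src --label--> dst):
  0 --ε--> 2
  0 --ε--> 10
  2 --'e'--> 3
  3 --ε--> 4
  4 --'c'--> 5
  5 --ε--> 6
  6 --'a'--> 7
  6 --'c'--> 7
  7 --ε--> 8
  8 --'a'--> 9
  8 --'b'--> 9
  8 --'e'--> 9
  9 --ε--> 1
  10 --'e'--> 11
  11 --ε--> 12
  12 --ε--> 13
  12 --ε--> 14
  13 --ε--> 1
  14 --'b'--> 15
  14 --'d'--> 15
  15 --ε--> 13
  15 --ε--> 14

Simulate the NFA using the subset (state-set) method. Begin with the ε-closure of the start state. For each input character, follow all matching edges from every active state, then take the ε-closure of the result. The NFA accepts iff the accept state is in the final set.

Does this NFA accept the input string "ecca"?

Answer: ACCEPT

Derivation:
S₀ = ε-closure({0}) = {0,2,10}
'e' @ 1: {1,3,4,11,12,13,14}  [accepting]
'c' @ 2: {5,6}
'c' @ 3: {7,8}
'a' @ 4: {1,9}  [accepting]
after full input: {1,9}  (accept=1 in)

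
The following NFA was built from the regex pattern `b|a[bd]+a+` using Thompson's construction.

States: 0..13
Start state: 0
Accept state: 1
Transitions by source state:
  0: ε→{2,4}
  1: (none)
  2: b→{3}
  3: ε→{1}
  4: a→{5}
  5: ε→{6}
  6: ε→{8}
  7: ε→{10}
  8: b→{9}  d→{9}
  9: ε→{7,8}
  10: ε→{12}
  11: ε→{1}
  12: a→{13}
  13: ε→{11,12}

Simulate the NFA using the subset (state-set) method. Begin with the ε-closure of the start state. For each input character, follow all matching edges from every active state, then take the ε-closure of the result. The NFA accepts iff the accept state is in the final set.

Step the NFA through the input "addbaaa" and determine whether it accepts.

S₀ = ε-closure({0}) = {0,2,4}
'a' @ 1: {5,6,8}
'd' @ 2: {7,8,9,10,12}
'd' @ 3: {7,8,9,10,12}
'b' @ 4: {7,8,9,10,12}
'a' @ 5: {1,11,12,13}  (accept∈set)
'a' @ 6: {1,11,12,13}  (accept∈set)
'a' @ 7: {1,11,12,13}  (accept∈set)
end set {1,11,12,13} — state 1 in

Answer: ACCEPT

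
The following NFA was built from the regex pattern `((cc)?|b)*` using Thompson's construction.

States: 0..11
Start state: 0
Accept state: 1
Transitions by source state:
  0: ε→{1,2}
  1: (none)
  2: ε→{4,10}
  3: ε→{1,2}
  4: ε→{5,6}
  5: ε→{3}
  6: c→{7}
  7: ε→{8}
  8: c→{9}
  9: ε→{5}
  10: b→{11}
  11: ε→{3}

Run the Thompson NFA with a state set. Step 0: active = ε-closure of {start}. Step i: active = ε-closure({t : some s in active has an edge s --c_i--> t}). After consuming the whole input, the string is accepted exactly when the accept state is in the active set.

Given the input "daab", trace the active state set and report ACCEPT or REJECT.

S₀ = ε-closure({0}) = {0,1,2,3,4,5,6,10}
'd' @ 1: {}  — no active states
rest 'aab' ignored (set empty)
end set {} — state 1 not in

Answer: REJECT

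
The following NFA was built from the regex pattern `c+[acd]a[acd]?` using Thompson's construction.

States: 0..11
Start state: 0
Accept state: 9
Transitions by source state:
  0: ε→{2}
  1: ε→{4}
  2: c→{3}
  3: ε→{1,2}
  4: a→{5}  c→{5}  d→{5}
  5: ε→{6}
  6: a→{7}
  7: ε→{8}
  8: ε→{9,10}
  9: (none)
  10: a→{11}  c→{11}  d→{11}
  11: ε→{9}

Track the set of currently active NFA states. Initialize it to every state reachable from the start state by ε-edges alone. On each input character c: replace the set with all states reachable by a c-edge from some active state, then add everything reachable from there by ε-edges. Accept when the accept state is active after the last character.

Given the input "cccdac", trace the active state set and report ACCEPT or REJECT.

S₀ = ε-closure({0}) = {0,2}
'c' @ 1: {1,2,3,4}
'c' @ 2: {1,2,3,4,5,6}
'c' @ 3: {1,2,3,4,5,6}
'd' @ 4: {5,6}
'a' @ 5: {7,8,9,10}  [accepting]
'c' @ 6: {9,11}  [accepting]
end set {9,11} — state 9 in

Answer: ACCEPT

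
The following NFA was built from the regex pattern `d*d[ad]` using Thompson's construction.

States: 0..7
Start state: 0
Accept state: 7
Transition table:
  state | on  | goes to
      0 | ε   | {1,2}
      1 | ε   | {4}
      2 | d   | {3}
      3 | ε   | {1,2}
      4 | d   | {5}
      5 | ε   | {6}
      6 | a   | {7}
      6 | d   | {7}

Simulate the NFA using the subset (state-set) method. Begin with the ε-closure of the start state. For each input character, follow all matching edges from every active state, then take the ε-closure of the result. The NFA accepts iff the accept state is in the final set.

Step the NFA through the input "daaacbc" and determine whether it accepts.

Answer: REJECT

Trace:
S₀ = ε-closure({0}) = {0,1,2,4}
'd' @ 1: {1,2,3,4,5,6}
'a' @ 2: {7}  (accept∈set)
'a' @ 3: {}  — no active states
rest 'acbc' ignored (set empty)
after full input: {}  (accept=7 not in)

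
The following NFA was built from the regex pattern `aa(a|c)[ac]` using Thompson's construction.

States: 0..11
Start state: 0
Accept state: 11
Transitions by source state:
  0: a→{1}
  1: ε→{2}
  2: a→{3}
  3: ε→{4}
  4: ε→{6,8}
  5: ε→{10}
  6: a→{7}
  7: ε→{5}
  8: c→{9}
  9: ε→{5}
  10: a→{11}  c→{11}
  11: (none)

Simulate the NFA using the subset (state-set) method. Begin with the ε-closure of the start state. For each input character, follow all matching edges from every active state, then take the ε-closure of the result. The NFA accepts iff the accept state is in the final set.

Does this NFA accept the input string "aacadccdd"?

Answer: REJECT

Trace:
S₀ = ε-closure({0}) = {0}
'a' @ 1: {1,2}
'a' @ 2: {3,4,6,8}
'c' @ 3: {5,9,10}
'a' @ 4: {11}  [accepting]
'd' @ 5: {}  — dead — no transitions
rest 'ccdd' ignored (set empty)
final: {}; accept 11 not in set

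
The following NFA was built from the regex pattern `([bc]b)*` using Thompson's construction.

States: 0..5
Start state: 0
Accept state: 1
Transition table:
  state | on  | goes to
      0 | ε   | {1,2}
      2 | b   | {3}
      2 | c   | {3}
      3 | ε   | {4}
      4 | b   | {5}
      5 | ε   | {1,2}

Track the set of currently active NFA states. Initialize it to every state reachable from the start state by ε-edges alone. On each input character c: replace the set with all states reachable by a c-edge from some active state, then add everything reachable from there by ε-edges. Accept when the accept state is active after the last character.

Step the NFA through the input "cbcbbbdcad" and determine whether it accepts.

Answer: REJECT

Steps:
S₀ = ε-closure({0}) = {0,1,2}
'c' @ 1: {3,4}
'b' @ 2: {1,2,5}  [accepting]
'c' @ 3: {3,4}
'b' @ 4: {1,2,5}  [accepting]
'b' @ 5: {3,4}
'b' @ 6: {1,2,5}  [accepting]
'd' @ 7: {}  — state set empty
rest 'cad' ignored (set empty)
end set {} — state 1 not in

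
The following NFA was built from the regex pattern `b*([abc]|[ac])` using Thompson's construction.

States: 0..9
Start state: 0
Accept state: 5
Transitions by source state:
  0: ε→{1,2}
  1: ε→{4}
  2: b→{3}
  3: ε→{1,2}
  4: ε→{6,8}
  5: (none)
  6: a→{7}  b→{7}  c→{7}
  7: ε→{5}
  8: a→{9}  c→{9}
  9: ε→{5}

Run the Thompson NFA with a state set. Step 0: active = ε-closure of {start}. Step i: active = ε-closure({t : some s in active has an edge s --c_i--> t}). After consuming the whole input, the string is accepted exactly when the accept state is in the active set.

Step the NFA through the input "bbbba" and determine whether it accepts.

Answer: ACCEPT

Trace:
S₀ = ε-closure({0}) = {0,1,2,4,6,8}
'b' @ 1: {1,2,3,4,5,6,7,8}  (accept∈set)
'b' @ 2: {1,2,3,4,5,6,7,8}  (accept∈set)
'b' @ 3: {1,2,3,4,5,6,7,8}  (accept∈set)
'b' @ 4: {1,2,3,4,5,6,7,8}  (accept∈set)
'a' @ 5: {5,7,9}  (accept∈set)
after full input: {5,7,9}  (accept=5 in)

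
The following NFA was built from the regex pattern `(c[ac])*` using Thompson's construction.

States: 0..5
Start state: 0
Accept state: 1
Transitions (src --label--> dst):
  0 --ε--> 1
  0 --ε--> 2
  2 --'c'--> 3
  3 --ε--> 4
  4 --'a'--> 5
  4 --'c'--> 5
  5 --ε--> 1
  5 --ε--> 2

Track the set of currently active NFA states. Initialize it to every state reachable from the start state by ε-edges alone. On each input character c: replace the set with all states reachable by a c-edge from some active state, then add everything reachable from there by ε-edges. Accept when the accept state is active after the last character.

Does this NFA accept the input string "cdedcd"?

Answer: REJECT

Steps:
initial (ε-close {0}): {0,1,2}
'c' @ 1: {3,4}
'd' @ 2: {}  — no active states
rest 'edcd' ignored (set empty)
after full input: {}  (accept=1 not in)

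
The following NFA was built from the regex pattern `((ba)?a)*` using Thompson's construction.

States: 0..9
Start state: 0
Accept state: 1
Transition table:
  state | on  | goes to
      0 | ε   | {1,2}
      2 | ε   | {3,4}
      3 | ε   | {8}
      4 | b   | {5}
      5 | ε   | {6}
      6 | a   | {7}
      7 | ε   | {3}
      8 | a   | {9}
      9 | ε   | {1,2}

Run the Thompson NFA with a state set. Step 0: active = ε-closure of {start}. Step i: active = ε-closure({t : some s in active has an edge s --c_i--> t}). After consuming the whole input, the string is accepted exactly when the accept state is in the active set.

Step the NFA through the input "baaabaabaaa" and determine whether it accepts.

start: ε-closure({0}) = {0,1,2,3,4,8}
'b' @ 1: {5,6}
'a' @ 2: {3,7,8}
'a' @ 3: {1,2,3,4,8,9}  [accepting]
'a' @ 4: {1,2,3,4,8,9}  [accepting]
'b' @ 5: {5,6}
'a' @ 6: {3,7,8}
'a' @ 7: {1,2,3,4,8,9}  [accepting]
'b' @ 8: {5,6}
'a' @ 9: {3,7,8}
'a' @ 10: {1,2,3,4,8,9}  [accepting]
'a' @ 11: {1,2,3,4,8,9}  [accepting]
final: {1,2,3,4,8,9}; accept 1 in set

Answer: ACCEPT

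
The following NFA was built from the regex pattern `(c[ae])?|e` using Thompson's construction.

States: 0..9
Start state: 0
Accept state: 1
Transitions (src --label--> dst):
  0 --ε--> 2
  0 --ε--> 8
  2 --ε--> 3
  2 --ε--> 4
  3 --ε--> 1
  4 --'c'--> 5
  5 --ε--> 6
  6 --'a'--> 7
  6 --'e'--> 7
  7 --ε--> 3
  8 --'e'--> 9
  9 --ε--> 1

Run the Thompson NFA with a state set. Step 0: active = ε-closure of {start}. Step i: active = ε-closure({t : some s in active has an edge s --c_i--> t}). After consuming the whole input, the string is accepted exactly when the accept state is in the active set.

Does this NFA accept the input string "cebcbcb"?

initial (ε-close {0}): {0,1,2,3,4,8}
'c' @ 1: {5,6}
'e' @ 2: {1,3,7}  [accepting]
'b' @ 3: {}  — state set empty
rest 'cbcb' ignored (set empty)
final: {}; accept 1 not in set

Answer: REJECT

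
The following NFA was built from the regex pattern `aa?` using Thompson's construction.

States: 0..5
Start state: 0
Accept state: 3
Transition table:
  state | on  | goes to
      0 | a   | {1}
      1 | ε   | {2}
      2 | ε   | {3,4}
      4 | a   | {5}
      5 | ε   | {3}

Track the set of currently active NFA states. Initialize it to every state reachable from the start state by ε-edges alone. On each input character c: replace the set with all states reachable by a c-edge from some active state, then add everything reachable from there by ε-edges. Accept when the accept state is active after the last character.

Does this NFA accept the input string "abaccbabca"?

Answer: REJECT

Derivation:
S₀ = ε-closure({0}) = {0}
'a' @ 1: {1,2,3,4}  (accept∈set)
'b' @ 2: {}  — state set empty
rest 'accbabca' ignored (set empty)
after full input: {}  (accept=3 not in)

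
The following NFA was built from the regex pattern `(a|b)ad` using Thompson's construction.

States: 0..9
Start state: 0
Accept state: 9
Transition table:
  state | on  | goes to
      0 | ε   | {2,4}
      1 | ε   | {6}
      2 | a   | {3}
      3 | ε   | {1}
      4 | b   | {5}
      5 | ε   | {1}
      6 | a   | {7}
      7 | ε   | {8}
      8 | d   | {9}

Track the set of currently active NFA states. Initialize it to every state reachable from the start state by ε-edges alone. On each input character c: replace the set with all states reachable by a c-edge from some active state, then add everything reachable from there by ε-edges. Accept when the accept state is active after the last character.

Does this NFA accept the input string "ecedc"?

initial (ε-close {0}): {0,2,4}
'e' @ 1: {}  — dead — no transitions
rest 'cedc' ignored (set empty)
final: {}; accept 9 not in set

Answer: REJECT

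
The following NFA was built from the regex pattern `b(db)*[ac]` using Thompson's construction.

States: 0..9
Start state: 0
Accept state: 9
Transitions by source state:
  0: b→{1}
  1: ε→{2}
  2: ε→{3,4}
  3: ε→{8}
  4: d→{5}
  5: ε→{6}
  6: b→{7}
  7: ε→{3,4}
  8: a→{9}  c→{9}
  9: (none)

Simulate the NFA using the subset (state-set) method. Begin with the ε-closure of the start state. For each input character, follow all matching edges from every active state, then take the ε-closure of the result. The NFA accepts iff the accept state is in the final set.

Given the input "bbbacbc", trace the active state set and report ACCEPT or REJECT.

S₀ = ε-closure({0}) = {0}
'b' @ 1: {1,2,3,4,8}
'b' @ 2: {}  — no active states
rest 'bacbc' ignored (set empty)
after full input: {}  (accept=9 not in)

Answer: REJECT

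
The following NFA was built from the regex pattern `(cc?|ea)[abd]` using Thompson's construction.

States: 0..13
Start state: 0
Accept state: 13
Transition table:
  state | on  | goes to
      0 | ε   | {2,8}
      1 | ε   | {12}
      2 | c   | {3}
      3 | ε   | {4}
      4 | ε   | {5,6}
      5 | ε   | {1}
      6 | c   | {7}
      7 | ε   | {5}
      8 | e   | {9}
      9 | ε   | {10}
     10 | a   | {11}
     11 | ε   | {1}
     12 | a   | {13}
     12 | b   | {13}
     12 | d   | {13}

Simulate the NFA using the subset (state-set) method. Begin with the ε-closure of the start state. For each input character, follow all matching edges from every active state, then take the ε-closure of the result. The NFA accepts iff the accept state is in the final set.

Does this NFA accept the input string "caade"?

Answer: REJECT

Derivation:
start: ε-closure({0}) = {0,2,8}
'c' @ 1: {1,3,4,5,6,12}
'a' @ 2: {13}  (accept∈set)
'a' @ 3: {}  — state set empty
rest 'de' ignored (set empty)
after full input: {}  (accept=13 not in)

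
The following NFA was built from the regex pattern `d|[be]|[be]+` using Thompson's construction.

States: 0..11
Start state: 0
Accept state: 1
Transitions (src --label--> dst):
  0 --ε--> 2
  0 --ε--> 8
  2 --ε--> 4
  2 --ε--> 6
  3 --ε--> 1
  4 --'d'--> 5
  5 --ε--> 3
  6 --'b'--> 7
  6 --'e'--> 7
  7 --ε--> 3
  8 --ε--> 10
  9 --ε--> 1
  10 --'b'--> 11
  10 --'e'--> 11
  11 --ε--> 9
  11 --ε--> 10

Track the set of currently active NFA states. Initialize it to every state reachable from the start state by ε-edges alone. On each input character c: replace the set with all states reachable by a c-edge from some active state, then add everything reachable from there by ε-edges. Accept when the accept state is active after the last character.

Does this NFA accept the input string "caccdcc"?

initial (ε-close {0}): {0,2,4,6,8,10}
'c' @ 1: {}  — no active states
rest 'accdcc' ignored (set empty)
end set {} — state 1 not in

Answer: REJECT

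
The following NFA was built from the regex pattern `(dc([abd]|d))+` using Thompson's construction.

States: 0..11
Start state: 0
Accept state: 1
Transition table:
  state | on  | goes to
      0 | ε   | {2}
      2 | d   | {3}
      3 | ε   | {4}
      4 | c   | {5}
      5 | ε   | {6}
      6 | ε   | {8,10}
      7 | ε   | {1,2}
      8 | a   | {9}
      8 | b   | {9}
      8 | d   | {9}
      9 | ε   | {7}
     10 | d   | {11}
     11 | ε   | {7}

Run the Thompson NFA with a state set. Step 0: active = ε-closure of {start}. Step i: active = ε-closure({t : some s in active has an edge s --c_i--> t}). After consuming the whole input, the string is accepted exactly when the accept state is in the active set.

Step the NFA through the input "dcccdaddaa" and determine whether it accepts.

Answer: REJECT

Steps:
S₀ = ε-closure({0}) = {0,2}
'd' @ 1: {3,4}
'c' @ 2: {5,6,8,10}
'c' @ 3: {}  — no active states
rest 'cdaddaa' ignored (set empty)
final: {}; accept 1 not in set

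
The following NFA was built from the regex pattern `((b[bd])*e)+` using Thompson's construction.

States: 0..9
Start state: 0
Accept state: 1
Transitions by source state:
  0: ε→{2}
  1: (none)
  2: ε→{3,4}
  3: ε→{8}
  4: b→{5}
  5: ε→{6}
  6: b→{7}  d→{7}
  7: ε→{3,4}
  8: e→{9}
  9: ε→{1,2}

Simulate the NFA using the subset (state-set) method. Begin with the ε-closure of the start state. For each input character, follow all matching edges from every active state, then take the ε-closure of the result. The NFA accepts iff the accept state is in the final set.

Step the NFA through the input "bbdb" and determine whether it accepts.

start: ε-closure({0}) = {0,2,3,4,8}
'b' @ 1: {5,6}
'b' @ 2: {3,4,7,8}
'd' @ 3: {}  — no active states
rest 'b' ignored (set empty)
final: {}; accept 1 not in set

Answer: REJECT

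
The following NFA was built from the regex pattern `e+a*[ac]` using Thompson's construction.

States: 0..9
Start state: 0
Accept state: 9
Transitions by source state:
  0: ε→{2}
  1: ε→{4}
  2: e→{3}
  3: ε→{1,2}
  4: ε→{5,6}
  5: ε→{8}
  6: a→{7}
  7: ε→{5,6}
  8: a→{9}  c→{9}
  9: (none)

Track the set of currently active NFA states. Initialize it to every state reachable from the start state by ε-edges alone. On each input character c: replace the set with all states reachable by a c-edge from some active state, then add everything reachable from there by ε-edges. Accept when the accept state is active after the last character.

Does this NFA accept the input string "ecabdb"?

Answer: REJECT

Steps:
initial (ε-close {0}): {0,2}
'e' @ 1: {1,2,3,4,5,6,8}
'c' @ 2: {9}  ✓accept
'a' @ 3: {}  — state set empty
rest 'bdb' ignored (set empty)
final: {}; accept 9 not in set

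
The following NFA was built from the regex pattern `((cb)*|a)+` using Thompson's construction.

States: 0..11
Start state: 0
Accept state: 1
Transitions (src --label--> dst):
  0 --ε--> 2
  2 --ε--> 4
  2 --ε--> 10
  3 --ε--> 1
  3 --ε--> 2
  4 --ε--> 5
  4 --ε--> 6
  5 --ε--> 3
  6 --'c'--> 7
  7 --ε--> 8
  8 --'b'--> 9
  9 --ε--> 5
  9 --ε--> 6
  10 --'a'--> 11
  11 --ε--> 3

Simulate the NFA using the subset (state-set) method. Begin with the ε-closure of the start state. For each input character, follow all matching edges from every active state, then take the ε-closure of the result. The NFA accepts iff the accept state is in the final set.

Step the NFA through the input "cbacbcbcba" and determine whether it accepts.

S₀ = ε-closure({0}) = {0,1,2,3,4,5,6,10}
'c' @ 1: {7,8}
'b' @ 2: {1,2,3,4,5,6,9,10}  (accept∈set)
'a' @ 3: {1,2,3,4,5,6,10,11}  (accept∈set)
'c' @ 4: {7,8}
'b' @ 5: {1,2,3,4,5,6,9,10}  (accept∈set)
'c' @ 6: {7,8}
'b' @ 7: {1,2,3,4,5,6,9,10}  (accept∈set)
'c' @ 8: {7,8}
'b' @ 9: {1,2,3,4,5,6,9,10}  (accept∈set)
'a' @ 10: {1,2,3,4,5,6,10,11}  (accept∈set)
after full input: {1,2,3,4,5,6,10,11}  (accept=1 in)

Answer: ACCEPT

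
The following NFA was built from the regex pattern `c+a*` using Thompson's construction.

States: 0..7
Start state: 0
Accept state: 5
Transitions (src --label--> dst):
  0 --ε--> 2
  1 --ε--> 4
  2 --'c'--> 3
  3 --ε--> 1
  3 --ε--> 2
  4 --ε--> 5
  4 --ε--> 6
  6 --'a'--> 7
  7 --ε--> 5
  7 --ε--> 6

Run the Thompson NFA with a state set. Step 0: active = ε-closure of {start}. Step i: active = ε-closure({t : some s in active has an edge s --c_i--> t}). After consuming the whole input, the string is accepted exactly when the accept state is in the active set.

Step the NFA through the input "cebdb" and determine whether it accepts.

S₀ = ε-closure({0}) = {0,2}
'c' @ 1: {1,2,3,4,5,6}  (accept∈set)
'e' @ 2: {}  — no active states
rest 'bdb' ignored (set empty)
end set {} — state 5 not in

Answer: REJECT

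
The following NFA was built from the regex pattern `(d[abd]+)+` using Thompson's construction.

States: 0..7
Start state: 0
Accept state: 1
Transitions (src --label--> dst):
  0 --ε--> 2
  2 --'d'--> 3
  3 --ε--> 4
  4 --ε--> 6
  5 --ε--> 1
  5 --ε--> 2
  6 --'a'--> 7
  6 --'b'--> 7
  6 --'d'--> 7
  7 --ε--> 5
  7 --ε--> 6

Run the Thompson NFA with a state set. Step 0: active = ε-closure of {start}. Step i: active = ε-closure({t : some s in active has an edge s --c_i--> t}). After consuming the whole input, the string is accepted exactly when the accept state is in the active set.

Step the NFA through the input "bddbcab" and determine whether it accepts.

Answer: REJECT

Steps:
S₀ = ε-closure({0}) = {0,2}
'b' @ 1: {}  — dead — no transitions
rest 'ddbcab' ignored (set empty)
after full input: {}  (accept=1 not in)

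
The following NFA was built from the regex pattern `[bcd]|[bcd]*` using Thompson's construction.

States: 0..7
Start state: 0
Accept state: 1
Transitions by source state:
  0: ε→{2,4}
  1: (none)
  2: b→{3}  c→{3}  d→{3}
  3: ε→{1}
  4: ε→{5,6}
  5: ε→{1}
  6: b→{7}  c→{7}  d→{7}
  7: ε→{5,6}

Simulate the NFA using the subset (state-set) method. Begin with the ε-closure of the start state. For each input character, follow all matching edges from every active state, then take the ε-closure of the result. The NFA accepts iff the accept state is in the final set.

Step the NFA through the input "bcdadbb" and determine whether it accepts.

S₀ = ε-closure({0}) = {0,1,2,4,5,6}
'b' @ 1: {1,3,5,6,7}  ✓accept
'c' @ 2: {1,5,6,7}  ✓accept
'd' @ 3: {1,5,6,7}  ✓accept
'a' @ 4: {}  — no active states
rest 'dbb' ignored (set empty)
final: {}; accept 1 not in set

Answer: REJECT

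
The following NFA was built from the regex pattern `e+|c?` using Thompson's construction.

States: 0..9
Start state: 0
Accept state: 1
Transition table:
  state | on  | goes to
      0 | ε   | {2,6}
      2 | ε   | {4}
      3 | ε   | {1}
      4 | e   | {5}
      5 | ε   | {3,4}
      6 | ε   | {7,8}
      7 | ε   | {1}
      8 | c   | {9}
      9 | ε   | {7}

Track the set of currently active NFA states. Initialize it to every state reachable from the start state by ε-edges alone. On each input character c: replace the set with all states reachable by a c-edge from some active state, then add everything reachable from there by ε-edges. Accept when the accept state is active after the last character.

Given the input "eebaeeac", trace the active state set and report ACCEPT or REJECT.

Answer: REJECT

Steps:
initial (ε-close {0}): {0,1,2,4,6,7,8}
'e' @ 1: {1,3,4,5}  [accepting]
'e' @ 2: {1,3,4,5}  [accepting]
'b' @ 3: {}  — dead — no transitions
rest 'aeeac' ignored (set empty)
after full input: {}  (accept=1 not in)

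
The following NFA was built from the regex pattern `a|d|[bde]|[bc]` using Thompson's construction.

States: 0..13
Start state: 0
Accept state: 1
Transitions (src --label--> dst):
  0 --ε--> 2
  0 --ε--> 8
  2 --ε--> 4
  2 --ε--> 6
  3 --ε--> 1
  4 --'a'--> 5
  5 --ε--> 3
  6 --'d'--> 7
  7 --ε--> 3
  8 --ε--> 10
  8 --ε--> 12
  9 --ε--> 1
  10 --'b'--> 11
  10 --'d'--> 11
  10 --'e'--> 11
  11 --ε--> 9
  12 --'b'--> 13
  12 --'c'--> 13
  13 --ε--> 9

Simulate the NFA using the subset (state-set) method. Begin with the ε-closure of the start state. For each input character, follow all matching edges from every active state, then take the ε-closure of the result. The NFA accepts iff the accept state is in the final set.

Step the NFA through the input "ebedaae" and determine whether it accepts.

Answer: REJECT

Trace:
initial (ε-close {0}): {0,2,4,6,8,10,12}
'e' @ 1: {1,9,11}  (accept∈set)
'b' @ 2: {}  — state set empty
rest 'edaae' ignored (set empty)
final: {}; accept 1 not in set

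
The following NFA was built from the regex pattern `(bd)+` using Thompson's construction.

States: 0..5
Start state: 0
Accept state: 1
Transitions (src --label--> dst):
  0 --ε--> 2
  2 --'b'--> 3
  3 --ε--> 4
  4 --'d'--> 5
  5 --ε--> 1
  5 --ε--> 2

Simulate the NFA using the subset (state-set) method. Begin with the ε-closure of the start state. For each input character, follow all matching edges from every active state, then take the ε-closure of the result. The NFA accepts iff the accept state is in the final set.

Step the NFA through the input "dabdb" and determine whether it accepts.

Answer: REJECT

Trace:
S₀ = ε-closure({0}) = {0,2}
'd' @ 1: {}  — state set empty
rest 'abdb' ignored (set empty)
final: {}; accept 1 not in set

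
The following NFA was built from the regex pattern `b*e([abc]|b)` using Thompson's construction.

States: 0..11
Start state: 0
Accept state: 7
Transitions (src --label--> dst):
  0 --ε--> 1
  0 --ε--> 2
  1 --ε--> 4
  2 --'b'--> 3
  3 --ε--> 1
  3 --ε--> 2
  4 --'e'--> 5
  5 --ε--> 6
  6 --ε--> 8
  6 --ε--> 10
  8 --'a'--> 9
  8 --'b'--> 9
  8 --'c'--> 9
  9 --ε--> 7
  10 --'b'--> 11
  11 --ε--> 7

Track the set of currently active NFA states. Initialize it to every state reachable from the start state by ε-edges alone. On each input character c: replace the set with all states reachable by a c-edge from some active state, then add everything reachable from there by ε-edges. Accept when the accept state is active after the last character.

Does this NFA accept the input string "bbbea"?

S₀ = ε-closure({0}) = {0,1,2,4}
'b' @ 1: {1,2,3,4}
'b' @ 2: {1,2,3,4}
'b' @ 3: {1,2,3,4}
'e' @ 4: {5,6,8,10}
'a' @ 5: {7,9}  [accepting]
end set {7,9} — state 7 in

Answer: ACCEPT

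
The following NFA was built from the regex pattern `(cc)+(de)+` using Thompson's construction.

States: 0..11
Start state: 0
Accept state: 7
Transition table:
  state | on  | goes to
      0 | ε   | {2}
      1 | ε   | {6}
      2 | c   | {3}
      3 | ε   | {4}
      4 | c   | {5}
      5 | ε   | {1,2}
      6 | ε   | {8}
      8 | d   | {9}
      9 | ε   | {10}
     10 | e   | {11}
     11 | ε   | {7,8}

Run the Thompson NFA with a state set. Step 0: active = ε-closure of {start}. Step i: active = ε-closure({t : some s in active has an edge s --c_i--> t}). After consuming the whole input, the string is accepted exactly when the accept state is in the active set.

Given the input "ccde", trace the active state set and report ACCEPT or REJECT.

start: ε-closure({0}) = {0,2}
'c' @ 1: {3,4}
'c' @ 2: {1,2,5,6,8}
'd' @ 3: {9,10}
'e' @ 4: {7,8,11}  (accept∈set)
final: {7,8,11}; accept 7 in set

Answer: ACCEPT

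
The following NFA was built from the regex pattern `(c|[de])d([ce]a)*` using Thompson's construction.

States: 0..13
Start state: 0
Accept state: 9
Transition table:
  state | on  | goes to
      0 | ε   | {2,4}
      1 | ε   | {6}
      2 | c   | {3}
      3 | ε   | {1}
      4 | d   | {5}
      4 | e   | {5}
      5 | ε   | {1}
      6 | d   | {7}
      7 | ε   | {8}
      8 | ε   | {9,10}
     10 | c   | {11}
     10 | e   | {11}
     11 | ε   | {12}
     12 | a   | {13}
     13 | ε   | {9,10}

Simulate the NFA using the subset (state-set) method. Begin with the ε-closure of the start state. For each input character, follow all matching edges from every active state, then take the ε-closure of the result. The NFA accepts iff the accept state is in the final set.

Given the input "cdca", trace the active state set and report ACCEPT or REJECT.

Answer: ACCEPT

Steps:
S₀ = ε-closure({0}) = {0,2,4}
'c' @ 1: {1,3,6}
'd' @ 2: {7,8,9,10}  [accepting]
'c' @ 3: {11,12}
'a' @ 4: {9,10,13}  [accepting]
end set {9,10,13} — state 9 in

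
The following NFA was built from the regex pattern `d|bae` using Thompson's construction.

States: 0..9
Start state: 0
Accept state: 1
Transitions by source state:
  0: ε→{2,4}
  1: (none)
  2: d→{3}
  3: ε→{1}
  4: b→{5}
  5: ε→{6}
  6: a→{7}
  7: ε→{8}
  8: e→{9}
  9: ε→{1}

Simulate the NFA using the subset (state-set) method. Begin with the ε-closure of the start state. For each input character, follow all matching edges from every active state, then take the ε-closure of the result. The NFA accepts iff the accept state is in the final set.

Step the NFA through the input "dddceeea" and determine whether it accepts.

start: ε-closure({0}) = {0,2,4}
'd' @ 1: {1,3}  (accept∈set)
'd' @ 2: {}  — dead — no transitions
rest 'dceeea' ignored (set empty)
final: {}; accept 1 not in set

Answer: REJECT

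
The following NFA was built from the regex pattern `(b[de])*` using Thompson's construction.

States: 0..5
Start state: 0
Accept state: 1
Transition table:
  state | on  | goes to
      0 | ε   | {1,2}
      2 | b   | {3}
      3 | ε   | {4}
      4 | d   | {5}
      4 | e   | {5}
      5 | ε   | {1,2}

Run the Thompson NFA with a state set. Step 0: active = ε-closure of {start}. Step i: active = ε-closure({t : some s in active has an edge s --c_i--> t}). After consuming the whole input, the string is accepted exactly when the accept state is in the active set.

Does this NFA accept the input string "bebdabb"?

Answer: REJECT

Trace:
S₀ = ε-closure({0}) = {0,1,2}
'b' @ 1: {3,4}
'e' @ 2: {1,2,5}  ✓accept
'b' @ 3: {3,4}
'd' @ 4: {1,2,5}  ✓accept
'a' @ 5: {}  — state set empty
rest 'bb' ignored (set empty)
final: {}; accept 1 not in set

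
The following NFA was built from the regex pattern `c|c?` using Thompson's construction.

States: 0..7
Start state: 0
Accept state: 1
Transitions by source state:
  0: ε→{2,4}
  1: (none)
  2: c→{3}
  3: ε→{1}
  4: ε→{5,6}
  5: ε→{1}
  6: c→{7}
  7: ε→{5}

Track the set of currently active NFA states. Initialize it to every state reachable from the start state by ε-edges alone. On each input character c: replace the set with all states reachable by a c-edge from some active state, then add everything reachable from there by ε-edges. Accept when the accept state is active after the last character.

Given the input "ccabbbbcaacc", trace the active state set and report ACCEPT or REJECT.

start: ε-closure({0}) = {0,1,2,4,5,6}
'c' @ 1: {1,3,5,7}  (accept∈set)
'c' @ 2: {}  — state set empty
rest 'abbbbcaacc' ignored (set empty)
final: {}; accept 1 not in set

Answer: REJECT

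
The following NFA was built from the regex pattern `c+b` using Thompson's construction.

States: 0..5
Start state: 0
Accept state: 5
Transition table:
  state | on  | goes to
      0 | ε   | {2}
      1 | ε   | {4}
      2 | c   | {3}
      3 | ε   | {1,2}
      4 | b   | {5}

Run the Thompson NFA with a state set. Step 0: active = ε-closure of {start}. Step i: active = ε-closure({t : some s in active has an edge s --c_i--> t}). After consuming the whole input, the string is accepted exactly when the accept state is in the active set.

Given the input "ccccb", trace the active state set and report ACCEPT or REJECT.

S₀ = ε-closure({0}) = {0,2}
'c' @ 1: {1,2,3,4}
'c' @ 2: {1,2,3,4}
'c' @ 3: {1,2,3,4}
'c' @ 4: {1,2,3,4}
'b' @ 5: {5}  (accept∈set)
final: {5}; accept 5 in set

Answer: ACCEPT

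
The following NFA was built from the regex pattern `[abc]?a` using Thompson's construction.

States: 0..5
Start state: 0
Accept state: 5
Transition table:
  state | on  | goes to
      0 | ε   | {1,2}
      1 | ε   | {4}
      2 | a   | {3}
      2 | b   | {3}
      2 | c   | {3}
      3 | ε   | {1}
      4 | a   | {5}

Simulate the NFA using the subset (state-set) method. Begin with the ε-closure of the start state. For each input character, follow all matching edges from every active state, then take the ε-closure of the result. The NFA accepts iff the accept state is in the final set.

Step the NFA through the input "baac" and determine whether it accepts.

start: ε-closure({0}) = {0,1,2,4}
'b' @ 1: {1,3,4}
'a' @ 2: {5}  [accepting]
'a' @ 3: {}  — dead — no transitions
rest 'c' ignored (set empty)
end set {} — state 5 not in

Answer: REJECT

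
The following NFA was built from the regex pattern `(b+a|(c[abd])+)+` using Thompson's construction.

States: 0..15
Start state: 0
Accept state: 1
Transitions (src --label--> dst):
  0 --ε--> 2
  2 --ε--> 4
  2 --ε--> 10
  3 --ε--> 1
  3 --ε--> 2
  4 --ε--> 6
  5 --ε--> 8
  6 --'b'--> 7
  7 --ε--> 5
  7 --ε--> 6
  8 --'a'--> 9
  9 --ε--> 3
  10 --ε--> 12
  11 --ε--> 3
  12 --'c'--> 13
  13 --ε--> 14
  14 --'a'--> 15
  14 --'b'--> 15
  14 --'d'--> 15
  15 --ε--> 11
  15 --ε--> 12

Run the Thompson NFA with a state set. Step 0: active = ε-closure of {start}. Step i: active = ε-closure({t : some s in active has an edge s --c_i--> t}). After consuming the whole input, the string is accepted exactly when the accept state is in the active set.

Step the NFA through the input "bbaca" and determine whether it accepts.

start: ε-closure({0}) = {0,2,4,6,10,12}
'b' @ 1: {5,6,7,8}
'b' @ 2: {5,6,7,8}
'a' @ 3: {1,2,3,4,6,9,10,12}  ✓accept
'c' @ 4: {13,14}
'a' @ 5: {1,2,3,4,6,10,11,12,15}  ✓accept
final: {1,2,3,4,6,10,11,12,15}; accept 1 in set

Answer: ACCEPT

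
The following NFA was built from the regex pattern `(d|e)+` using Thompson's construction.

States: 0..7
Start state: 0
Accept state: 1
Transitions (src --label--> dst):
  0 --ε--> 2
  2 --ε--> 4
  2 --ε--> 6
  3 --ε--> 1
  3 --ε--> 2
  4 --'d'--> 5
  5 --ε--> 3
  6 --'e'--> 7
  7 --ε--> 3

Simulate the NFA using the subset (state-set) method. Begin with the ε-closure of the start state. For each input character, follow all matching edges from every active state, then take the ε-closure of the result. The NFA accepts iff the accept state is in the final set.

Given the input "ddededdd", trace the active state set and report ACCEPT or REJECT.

S₀ = ε-closure({0}) = {0,2,4,6}
'd' @ 1: {1,2,3,4,5,6}  [accepting]
'd' @ 2: {1,2,3,4,5,6}  [accepting]
'e' @ 3: {1,2,3,4,6,7}  [accepting]
'd' @ 4: {1,2,3,4,5,6}  [accepting]
'e' @ 5: {1,2,3,4,6,7}  [accepting]
'd' @ 6: {1,2,3,4,5,6}  [accepting]
'd' @ 7: {1,2,3,4,5,6}  [accepting]
'd' @ 8: {1,2,3,4,5,6}  [accepting]
end set {1,2,3,4,5,6} — state 1 in

Answer: ACCEPT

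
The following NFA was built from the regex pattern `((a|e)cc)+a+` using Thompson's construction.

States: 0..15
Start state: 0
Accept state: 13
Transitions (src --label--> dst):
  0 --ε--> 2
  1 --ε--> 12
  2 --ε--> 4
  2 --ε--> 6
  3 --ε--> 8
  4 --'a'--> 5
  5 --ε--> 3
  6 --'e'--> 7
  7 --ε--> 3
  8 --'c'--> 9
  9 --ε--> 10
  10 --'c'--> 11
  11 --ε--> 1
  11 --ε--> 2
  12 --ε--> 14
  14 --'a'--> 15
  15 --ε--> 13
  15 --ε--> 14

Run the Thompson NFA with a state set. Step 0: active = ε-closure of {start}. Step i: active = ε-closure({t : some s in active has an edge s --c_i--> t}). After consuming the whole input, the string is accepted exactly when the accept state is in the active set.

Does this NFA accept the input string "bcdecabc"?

start: ε-closure({0}) = {0,2,4,6}
'b' @ 1: {}  — no active states
rest 'cdecabc' ignored (set empty)
end set {} — state 13 not in

Answer: REJECT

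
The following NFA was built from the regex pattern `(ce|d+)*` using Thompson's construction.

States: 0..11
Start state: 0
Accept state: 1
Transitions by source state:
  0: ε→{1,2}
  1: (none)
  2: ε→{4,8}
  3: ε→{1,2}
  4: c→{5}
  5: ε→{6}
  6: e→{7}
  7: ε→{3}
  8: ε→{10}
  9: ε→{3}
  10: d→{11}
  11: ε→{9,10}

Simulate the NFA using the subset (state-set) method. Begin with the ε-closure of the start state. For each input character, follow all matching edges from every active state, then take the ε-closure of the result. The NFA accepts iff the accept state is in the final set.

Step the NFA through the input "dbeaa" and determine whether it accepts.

Answer: REJECT

Derivation:
initial (ε-close {0}): {0,1,2,4,8,10}
'd' @ 1: {1,2,3,4,8,9,10,11}  (accept∈set)
'b' @ 2: {}  — state set empty
rest 'eaa' ignored (set empty)
after full input: {}  (accept=1 not in)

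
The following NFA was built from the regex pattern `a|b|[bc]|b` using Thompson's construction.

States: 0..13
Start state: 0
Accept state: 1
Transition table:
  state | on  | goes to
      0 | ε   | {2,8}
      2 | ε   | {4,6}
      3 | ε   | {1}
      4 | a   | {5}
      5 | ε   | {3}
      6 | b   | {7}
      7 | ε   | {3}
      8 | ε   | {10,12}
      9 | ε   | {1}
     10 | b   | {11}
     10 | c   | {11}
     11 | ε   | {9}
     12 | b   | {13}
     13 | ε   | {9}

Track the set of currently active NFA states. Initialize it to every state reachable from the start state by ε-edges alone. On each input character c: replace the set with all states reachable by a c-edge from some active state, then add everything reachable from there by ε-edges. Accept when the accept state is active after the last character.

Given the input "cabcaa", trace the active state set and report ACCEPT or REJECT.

Answer: REJECT

Derivation:
initial (ε-close {0}): {0,2,4,6,8,10,12}
'c' @ 1: {1,9,11}  (accept∈set)
'a' @ 2: {}  — no active states
rest 'bcaa' ignored (set empty)
end set {} — state 1 not in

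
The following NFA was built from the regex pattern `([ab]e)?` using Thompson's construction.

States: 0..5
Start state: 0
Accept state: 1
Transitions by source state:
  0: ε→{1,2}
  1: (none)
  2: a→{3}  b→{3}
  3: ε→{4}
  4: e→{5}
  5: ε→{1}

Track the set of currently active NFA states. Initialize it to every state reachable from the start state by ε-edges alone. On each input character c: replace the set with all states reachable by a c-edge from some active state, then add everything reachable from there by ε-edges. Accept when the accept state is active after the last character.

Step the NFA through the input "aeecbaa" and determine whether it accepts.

initial (ε-close {0}): {0,1,2}
'a' @ 1: {3,4}
'e' @ 2: {1,5}  [accepting]
'e' @ 3: {}  — dead — no transitions
rest 'cbaa' ignored (set empty)
after full input: {}  (accept=1 not in)

Answer: REJECT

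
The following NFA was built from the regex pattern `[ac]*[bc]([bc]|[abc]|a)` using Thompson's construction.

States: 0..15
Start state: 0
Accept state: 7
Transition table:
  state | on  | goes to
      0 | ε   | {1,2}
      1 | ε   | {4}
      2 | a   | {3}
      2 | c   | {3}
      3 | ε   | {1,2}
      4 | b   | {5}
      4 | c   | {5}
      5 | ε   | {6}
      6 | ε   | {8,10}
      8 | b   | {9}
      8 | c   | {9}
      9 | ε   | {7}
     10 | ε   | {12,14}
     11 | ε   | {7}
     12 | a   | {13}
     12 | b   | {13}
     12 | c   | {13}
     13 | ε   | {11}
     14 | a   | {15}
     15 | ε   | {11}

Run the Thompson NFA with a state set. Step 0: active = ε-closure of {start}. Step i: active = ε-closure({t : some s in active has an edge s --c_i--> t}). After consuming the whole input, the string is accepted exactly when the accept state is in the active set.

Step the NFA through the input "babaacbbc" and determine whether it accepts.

Answer: REJECT

Derivation:
S₀ = ε-closure({0}) = {0,1,2,4}
'b' @ 1: {5,6,8,10,12,14}
'a' @ 2: {7,11,13,15}  (accept∈set)
'b' @ 3: {}  — state set empty
rest 'aacbbc' ignored (set empty)
after full input: {}  (accept=7 not in)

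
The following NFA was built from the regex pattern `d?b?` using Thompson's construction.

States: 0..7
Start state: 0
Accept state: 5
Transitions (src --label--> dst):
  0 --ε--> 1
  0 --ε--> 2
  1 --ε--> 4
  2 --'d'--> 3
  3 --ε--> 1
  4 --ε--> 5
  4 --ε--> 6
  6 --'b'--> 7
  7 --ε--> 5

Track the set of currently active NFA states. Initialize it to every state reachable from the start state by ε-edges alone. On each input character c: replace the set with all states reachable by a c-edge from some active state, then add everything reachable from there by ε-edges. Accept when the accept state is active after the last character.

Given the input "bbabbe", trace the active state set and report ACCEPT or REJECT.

Answer: REJECT

Steps:
start: ε-closure({0}) = {0,1,2,4,5,6}
'b' @ 1: {5,7}  [accepting]
'b' @ 2: {}  — no active states
rest 'abbe' ignored (set empty)
final: {}; accept 5 not in set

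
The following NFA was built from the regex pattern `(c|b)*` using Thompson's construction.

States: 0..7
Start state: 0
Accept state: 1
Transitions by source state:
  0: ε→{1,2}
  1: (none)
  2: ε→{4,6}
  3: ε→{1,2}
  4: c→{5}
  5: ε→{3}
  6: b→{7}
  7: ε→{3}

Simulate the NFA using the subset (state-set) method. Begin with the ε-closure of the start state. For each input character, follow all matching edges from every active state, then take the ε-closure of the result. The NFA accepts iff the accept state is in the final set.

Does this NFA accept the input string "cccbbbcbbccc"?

Answer: ACCEPT

Steps:
S₀ = ε-closure({0}) = {0,1,2,4,6}
'c' @ 1: {1,2,3,4,5,6}  (accept∈set)
'c' @ 2: {1,2,3,4,5,6}  (accept∈set)
'c' @ 3: {1,2,3,4,5,6}  (accept∈set)
'b' @ 4: {1,2,3,4,6,7}  (accept∈set)
'b' @ 5: {1,2,3,4,6,7}  (accept∈set)
'b' @ 6: {1,2,3,4,6,7}  (accept∈set)
'c' @ 7: {1,2,3,4,5,6}  (accept∈set)
'b' @ 8: {1,2,3,4,6,7}  (accept∈set)
'b' @ 9: {1,2,3,4,6,7}  (accept∈set)
'c' @ 10: {1,2,3,4,5,6}  (accept∈set)
'c' @ 11: {1,2,3,4,5,6}  (accept∈set)
'c' @ 12: {1,2,3,4,5,6}  (accept∈set)
end set {1,2,3,4,5,6} — state 1 in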